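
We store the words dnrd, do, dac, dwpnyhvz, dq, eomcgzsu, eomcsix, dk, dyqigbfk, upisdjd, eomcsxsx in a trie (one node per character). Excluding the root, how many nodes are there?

For each word, the new-node count is its length minus the longest prefix already in the trie:
  "dnrd" → 4 new (d, n, r, d)
  "do" → prefix "d" already present; 1 new (o)
  "dac" → prefix "d" already present; 2 new (a, c)
  "dwpnyhvz" → prefix "d" already present; 7 new (w, p, n, y, h, v, z)
  "dq" → prefix "d" already present; 1 new (q)
  "eomcgzsu" → 8 new (e, o, m, c, g, z, s, u)
  "eomcsix" → prefix "eomc" already present; 3 new (s, i, x)
  "dk" → prefix "d" already present; 1 new (k)
  "dyqigbfk" → prefix "d" already present; 7 new (y, q, i, g, b, f, k)
  "upisdjd" → 7 new (u, p, i, s, d, j, d)
  "eomcsxsx" → prefix "eomcs" already present; 3 new (x, s, x)
Total nodes = 4 + 1 + 2 + 7 + 1 + 8 + 3 + 1 + 7 + 7 + 3 = 44

44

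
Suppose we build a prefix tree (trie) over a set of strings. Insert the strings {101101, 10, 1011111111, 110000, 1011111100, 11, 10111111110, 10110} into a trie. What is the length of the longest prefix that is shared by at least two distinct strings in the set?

10

Look for the deepest trie node that still has at least two words in its subtree.
"1011111111" and "10111111110" agree on "1011111111" (10 characters) before diverging; nothing deeper is shared.
Longest shared-prefix length: 10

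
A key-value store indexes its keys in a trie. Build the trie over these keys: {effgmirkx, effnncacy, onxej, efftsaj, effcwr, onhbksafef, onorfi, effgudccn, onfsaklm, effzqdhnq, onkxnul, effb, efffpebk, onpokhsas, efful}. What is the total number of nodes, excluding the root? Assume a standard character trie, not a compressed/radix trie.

76

Insert word by word; a character creates a node only if that edge doesn't already exist:
  "effgmirkx" → 9 new (e, f, f, g, m, i, r, k, x)
  "effnncacy" → prefix "eff" already present; 6 new (n, n, c, a, c, y)
  "onxej" → 5 new (o, n, x, e, j)
  "efftsaj" → prefix "eff" already present; 4 new (t, s, a, j)
  "effcwr" → prefix "eff" already present; 3 new (c, w, r)
  "onhbksafef" → prefix "on" already present; 8 new (h, b, k, s, a, f, e, f)
  "onorfi" → prefix "on" already present; 4 new (o, r, f, i)
  "effgudccn" → prefix "effg" already present; 5 new (u, d, c, c, n)
  "onfsaklm" → prefix "on" already present; 6 new (f, s, a, k, l, m)
  "effzqdhnq" → prefix "eff" already present; 6 new (z, q, d, h, n, q)
  "onkxnul" → prefix "on" already present; 5 new (k, x, n, u, l)
  "effb" → prefix "eff" already present; 1 new (b)
  "efffpebk" → prefix "eff" already present; 5 new (f, p, e, b, k)
  "onpokhsas" → prefix "on" already present; 7 new (p, o, k, h, s, a, s)
  "efful" → prefix "eff" already present; 2 new (u, l)
Total nodes = 9 + 6 + 5 + 4 + 3 + 8 + 4 + 5 + 6 + 6 + 5 + 1 + 5 + 7 + 2 = 76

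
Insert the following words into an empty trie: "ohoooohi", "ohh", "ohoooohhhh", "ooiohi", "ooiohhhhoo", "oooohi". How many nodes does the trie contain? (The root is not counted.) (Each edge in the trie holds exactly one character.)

26

For each word, the new-node count is its length minus the longest prefix already in the trie:
  "ohoooohi" → 8 new (o, h, o, o, o, o, h, i)
  "ohh" → prefix "oh" already present; 1 new (h)
  "ohoooohhhh" → prefix "ohooooh" already present; 3 new (h, h, h)
  "ooiohi" → prefix "o" already present; 5 new (o, i, o, h, i)
  "ooiohhhhoo" → prefix "ooioh" already present; 5 new (h, h, h, o, o)
  "oooohi" → prefix "oo" already present; 4 new (o, o, h, i)
Total nodes = 8 + 1 + 3 + 5 + 5 + 4 = 26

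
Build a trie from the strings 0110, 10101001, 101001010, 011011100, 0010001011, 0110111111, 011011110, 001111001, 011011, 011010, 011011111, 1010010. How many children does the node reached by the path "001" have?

The children of the "001" node are the distinct next characters among strings starting with "001".
Characters that immediately follow "001" among the stored strings: {0, 1}.
That node has 2 child edges.

2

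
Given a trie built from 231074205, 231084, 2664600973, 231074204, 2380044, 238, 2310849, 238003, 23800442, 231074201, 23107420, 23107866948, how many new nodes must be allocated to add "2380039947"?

4

The longest prefix of "2380039947" already in the trie is "238003" (length 6).
New nodes needed: |"2380039947"| − 6 = 10 − 6 = 4.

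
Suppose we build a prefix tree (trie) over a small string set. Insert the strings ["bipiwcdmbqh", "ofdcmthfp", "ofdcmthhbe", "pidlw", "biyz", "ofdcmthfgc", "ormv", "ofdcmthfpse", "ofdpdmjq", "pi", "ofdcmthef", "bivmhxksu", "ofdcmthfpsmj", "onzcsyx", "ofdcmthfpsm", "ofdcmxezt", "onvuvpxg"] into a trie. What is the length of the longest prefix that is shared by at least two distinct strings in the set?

Look for the deepest trie node that still has at least two words in its subtree.
e.g. "ofdcmthfpsm" and "ofdcmthfpsmj" share the prefix "ofdcmthfpsm" of length 11; no pair shares a longer one.
Longest shared-prefix length: 11

11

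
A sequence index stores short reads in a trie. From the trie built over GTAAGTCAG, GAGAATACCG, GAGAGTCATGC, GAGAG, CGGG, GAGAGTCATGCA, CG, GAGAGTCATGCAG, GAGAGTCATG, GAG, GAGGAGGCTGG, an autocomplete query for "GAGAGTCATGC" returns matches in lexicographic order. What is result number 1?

GAGAGTCATGC

DFS of the "GAGAGTCATGC" subtree visits, in order: "GAGAGTCATGC", "GAGAGTCATGCA", "GAGAGTCATGCAG"
The 1st is GAGAGTCATGC.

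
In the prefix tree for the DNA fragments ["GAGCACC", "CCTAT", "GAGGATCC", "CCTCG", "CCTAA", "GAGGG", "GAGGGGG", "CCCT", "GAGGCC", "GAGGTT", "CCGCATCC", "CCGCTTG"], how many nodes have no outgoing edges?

Leaves are exactly the stored words that no other stored word extends.
Those words: "CCCT", "CCGCATCC", "CCGCTTG", "CCTAA", "CCTAT", "CCTCG", "GAGCACC", "GAGGATCC", "GAGGCC", "GAGGGGG", "GAGGTT"
Leaf count: 11

11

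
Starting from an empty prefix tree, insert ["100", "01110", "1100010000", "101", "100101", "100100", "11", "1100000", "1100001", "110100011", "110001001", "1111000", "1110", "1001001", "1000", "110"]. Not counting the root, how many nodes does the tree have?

40

Count nodes per top-level branch (shared prefixes stored once):
  '0'-branch (01110): 5 nodes
  '1'-branch (100, 1000, 100100, 1001001, 100101, 101, 11, 110, 1100000, 1100001, 1100010000, 110001001, 110100011, 1110, 1111000): 35 nodes
Sum: 40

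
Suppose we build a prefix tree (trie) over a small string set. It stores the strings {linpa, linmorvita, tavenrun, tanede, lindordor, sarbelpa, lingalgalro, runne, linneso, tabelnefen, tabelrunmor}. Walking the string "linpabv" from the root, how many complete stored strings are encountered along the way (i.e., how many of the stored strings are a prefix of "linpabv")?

1

Check each prefix of "linpabv" against the stored set — each match is an end-marker on the path.
Prefixes of the query that are stored words: "linpa"
Count: 1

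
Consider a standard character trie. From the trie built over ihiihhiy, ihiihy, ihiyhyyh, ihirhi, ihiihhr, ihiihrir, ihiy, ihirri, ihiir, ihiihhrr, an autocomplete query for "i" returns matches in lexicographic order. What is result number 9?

ihiy

Words with prefix "i", in lexicographic order: "ihiihhiy", "ihiihhr", "ihiihhrr", "ihiihrir", "ihiihy", "ihiir", "ihirhi", "ihirri", "ihiy", "ihiyhyyh"
Position 9: ihiy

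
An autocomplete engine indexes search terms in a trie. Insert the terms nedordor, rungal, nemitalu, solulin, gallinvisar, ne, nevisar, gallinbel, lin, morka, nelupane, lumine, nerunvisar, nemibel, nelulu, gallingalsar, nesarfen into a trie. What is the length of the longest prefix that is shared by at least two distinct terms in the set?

6

The deepest shared node is where two words last agree before diverging.
e.g. "gallinbel" and "gallingalsar" share the prefix "gallin" of length 6; no pair shares a longer one.
Longest shared-prefix length: 6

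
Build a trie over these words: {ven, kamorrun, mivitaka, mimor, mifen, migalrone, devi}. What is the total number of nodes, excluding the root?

36

Insert word by word; a character creates a node only if that edge doesn't already exist:
  "ven" → 3 new (v, e, n)
  "kamorrun" → 8 new (k, a, m, o, r, r, u, n)
  "mivitaka" → 8 new (m, i, v, i, t, a, k, a)
  "mimor" → prefix "mi" already present; 3 new (m, o, r)
  "mifen" → prefix "mi" already present; 3 new (f, e, n)
  "migalrone" → prefix "mi" already present; 7 new (g, a, l, r, o, n, e)
  "devi" → 4 new (d, e, v, i)
Total nodes = 3 + 8 + 8 + 3 + 3 + 7 + 4 = 36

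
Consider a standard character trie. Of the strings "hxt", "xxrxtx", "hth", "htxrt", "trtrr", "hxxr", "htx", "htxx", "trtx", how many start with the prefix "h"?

6

Filter for entries beginning with "h":
Matches: "hth", "htx", "htxrt", "htxx", "hxt", "hxxr"
Count: 6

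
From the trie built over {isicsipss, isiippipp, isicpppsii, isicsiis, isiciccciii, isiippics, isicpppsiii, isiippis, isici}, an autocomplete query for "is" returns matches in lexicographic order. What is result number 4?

Words with prefix "is", in lexicographic order: "isici", "isiciccciii", "isicpppsii", "isicpppsiii", "isicsiis", "isicsipss", "isiippics", "isiippipp", "isiippis"
Position 4: isicpppsiii

isicpppsiii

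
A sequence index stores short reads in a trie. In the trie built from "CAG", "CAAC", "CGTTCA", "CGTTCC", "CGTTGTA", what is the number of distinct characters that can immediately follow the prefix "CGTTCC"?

0

Walk "CGTTCC" from the root, arriving at one node.
No stored string extends past "CGTTCC".
That node has 0 child edges.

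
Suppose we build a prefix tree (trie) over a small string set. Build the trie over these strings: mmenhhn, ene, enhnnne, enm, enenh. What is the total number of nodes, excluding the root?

Count nodes per top-level branch (shared prefixes stored once):
  'e'-branch (ene, enenh, enhnnne, enm): 11 nodes
  'm'-branch (mmenhhn): 7 nodes
Sum: 18

18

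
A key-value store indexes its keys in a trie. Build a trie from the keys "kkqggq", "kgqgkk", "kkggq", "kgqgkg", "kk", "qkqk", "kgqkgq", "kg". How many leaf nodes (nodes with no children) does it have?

Leaves are exactly the stored words that no other stored word extends.
Those words: "kgqgkg", "kgqgkk", "kgqkgq", "kkggq", "kkqggq", "qkqk"
Leaf count: 6

6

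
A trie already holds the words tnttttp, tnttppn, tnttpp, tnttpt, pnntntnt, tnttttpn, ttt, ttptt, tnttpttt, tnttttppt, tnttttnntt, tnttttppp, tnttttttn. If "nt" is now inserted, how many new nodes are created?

2

Nothing in the trie begins with "n"; the whole of "nt" is new.
2 − 0 = 2 new nodes.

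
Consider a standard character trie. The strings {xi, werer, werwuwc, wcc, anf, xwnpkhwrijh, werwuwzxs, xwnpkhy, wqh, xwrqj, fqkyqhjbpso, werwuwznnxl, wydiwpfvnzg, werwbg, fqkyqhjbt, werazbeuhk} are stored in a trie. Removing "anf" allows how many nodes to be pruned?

Walk "anf" from the leaf back toward the root, removing each node that no remaining word uses.
No other word shares any prefix with "anf", so all 3 of its nodes go.
Nodes removed: 3

3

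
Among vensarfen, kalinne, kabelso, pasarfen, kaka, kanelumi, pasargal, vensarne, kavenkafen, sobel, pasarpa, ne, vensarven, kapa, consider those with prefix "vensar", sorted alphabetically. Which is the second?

vensarne

Words with prefix "vensar", in lexicographic order: "vensarfen", "vensarne", "vensarven"
The 2nd is vensarne.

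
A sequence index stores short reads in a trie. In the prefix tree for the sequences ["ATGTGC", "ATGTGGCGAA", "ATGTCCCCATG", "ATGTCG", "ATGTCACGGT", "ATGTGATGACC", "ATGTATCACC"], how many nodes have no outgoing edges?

Leaves are exactly the stored words that no other stored word extends.
Those words: "ATGTATCACC", "ATGTCACGGT", "ATGTCCCCATG", "ATGTCG", "ATGTGATGACC", "ATGTGC", "ATGTGGCGAA"
Leaf count: 7

7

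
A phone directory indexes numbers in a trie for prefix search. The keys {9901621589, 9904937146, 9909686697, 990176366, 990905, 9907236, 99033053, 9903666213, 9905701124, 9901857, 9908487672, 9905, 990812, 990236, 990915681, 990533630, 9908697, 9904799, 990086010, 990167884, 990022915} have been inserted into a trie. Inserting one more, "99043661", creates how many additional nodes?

"9904" is already a path in the trie; the remaining "3661" must be added.
So 8 − 4 = 4 new nodes.

4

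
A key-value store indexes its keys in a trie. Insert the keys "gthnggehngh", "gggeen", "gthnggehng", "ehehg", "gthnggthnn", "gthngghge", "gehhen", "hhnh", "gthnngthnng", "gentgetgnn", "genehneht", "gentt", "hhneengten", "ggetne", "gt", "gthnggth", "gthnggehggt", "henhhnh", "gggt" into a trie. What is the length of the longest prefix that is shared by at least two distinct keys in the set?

10

Equivalently: take the maximum, over all pairs, of their longest common prefix length.
"gthnggehng" and "gthnggehngh" agree on "gthnggehng" (10 characters) before diverging; nothing deeper is shared.
Longest shared-prefix length: 10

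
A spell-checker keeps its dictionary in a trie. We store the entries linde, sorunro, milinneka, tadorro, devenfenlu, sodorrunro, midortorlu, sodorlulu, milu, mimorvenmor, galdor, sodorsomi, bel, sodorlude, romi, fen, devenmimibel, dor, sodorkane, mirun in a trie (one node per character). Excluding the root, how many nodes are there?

106

Insert word by word; a character creates a node only if that edge doesn't already exist:
  "linde" → 5 new (l, i, n, d, e)
  "sorunro" → 7 new (s, o, r, u, n, r, o)
  "milinneka" → 9 new (m, i, l, i, n, n, e, k, a)
  "tadorro" → 7 new (t, a, d, o, r, r, o)
  "devenfenlu" → 10 new (d, e, v, e, n, f, e, n, l, u)
  "sodorrunro" → prefix "so" already present; 8 new (d, o, r, r, u, n, r, o)
  "midortorlu" → prefix "mi" already present; 8 new (d, o, r, t, o, r, l, u)
  "sodorlulu" → prefix "sodor" already present; 4 new (l, u, l, u)
  "milu" → prefix "mil" already present; 1 new (u)
  "mimorvenmor" → prefix "mi" already present; 9 new (m, o, r, v, e, n, m, o, r)
  "galdor" → 6 new (g, a, l, d, o, r)
  "sodorsomi" → prefix "sodor" already present; 4 new (s, o, m, i)
  "bel" → 3 new (b, e, l)
  "sodorlude" → prefix "sodorlu" already present; 2 new (d, e)
  "romi" → 4 new (r, o, m, i)
  "fen" → 3 new (f, e, n)
  "devenmimibel" → prefix "deven" already present; 7 new (m, i, m, i, b, e, l)
  "dor" → prefix "d" already present; 2 new (o, r)
  "sodorkane" → prefix "sodor" already present; 4 new (k, a, n, e)
  "mirun" → prefix "mi" already present; 3 new (r, u, n)
Total nodes = 5 + 7 + 9 + 7 + 10 + 8 + 8 + 4 + 1 + 9 + 6 + 4 + 3 + 2 + 4 + 3 + 7 + 2 + 4 + 3 = 106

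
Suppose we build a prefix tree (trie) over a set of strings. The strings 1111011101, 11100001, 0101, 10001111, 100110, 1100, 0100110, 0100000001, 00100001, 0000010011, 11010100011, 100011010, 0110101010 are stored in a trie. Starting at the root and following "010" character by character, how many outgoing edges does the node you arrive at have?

The children of the "010" node are the distinct next characters among strings starting with "010".
Distinct next characters after "010": 0, 1.
That node has 2 child edges.

2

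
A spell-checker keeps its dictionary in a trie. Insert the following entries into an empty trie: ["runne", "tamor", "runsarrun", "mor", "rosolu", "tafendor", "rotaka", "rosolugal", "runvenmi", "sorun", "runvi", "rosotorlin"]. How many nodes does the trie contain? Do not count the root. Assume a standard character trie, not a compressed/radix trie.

For each word, the new-node count is its length minus the longest prefix already in the trie:
  "runne" → 5 new (r, u, n, n, e)
  "tamor" → 5 new (t, a, m, o, r)
  "runsarrun" → prefix "run" already present; 6 new (s, a, r, r, u, n)
  "mor" → 3 new (m, o, r)
  "rosolu" → prefix "r" already present; 5 new (o, s, o, l, u)
  "tafendor" → prefix "ta" already present; 6 new (f, e, n, d, o, r)
  "rotaka" → prefix "ro" already present; 4 new (t, a, k, a)
  "rosolugal" → prefix "rosolu" already present; 3 new (g, a, l)
  "runvenmi" → prefix "run" already present; 5 new (v, e, n, m, i)
  "sorun" → 5 new (s, o, r, u, n)
  "runvi" → prefix "runv" already present; 1 new (i)
  "rosotorlin" → prefix "roso" already present; 6 new (t, o, r, l, i, n)
Total nodes = 5 + 5 + 6 + 3 + 5 + 6 + 4 + 3 + 5 + 5 + 1 + 6 = 54

54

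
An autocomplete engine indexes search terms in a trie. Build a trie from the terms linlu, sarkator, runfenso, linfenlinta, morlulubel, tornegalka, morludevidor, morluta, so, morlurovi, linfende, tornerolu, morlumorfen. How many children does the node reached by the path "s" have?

The children of the "s" node are the distinct next characters among strings starting with "s".
Characters that immediately follow "s" among the stored strings: {a, o}.
That node has 2 child edges.

2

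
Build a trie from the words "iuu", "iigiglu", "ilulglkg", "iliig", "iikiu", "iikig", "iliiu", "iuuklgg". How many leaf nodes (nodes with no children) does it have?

Leaves are exactly the stored words that no other stored word extends.
Those words: "iigiglu", "iikig", "iikiu", "iliig", "iliiu", "ilulglkg", "iuuklgg"
Leaf count: 7

7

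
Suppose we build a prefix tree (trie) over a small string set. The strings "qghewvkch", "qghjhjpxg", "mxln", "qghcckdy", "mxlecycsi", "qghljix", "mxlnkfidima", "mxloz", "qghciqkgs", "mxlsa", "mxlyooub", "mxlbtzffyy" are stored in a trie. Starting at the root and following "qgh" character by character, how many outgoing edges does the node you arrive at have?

Walk "qgh" from the root, arriving at one node.
Distinct next characters after "qgh": c, e, j, l.
That node has 4 child edges.

4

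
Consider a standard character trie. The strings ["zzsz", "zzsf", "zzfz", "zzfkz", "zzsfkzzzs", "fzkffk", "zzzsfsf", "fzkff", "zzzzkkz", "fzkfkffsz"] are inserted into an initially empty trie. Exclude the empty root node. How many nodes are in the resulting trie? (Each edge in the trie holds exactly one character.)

34

Insert word by word; a character creates a node only if that edge doesn't already exist:
  "zzsz" → 4 new (z, z, s, z)
  "zzsf" → prefix "zzs" already present; 1 new (f)
  "zzfz" → prefix "zz" already present; 2 new (f, z)
  "zzfkz" → prefix "zzf" already present; 2 new (k, z)
  "zzsfkzzzs" → prefix "zzsf" already present; 5 new (k, z, z, z, s)
  "fzkffk" → 6 new (f, z, k, f, f, k)
  "zzzsfsf" → prefix "zz" already present; 5 new (z, s, f, s, f)
  "fzkff" → prefix "fzkff" already present; 0 new (none)
  "zzzzkkz" → prefix "zzz" already present; 4 new (z, k, k, z)
  "fzkfkffsz" → prefix "fzkf" already present; 5 new (k, f, f, s, z)
Total nodes = 4 + 1 + 2 + 2 + 5 + 6 + 5 + 0 + 4 + 5 = 34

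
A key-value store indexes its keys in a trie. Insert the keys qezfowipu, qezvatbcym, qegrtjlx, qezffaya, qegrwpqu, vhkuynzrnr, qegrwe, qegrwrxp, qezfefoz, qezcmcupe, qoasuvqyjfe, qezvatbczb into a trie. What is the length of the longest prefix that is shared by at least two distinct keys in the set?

Equivalently: take the maximum, over all pairs, of their longest common prefix length.
"qezvatbcym" and "qezvatbczb" agree on "qezvatbc" (8 characters) before diverging; nothing deeper is shared.
Longest shared-prefix length: 8

8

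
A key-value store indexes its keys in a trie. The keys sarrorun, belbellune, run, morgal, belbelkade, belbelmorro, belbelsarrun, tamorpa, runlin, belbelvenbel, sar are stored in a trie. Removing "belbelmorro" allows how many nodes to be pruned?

Walk "belbelmorro" from the leaf back toward the root, removing each node that no remaining word uses.
The suffix "morro" (5 nodes) is used only by "belbelmorro"; the node for "belbel" still has the child "l", so pruning stops there.
Nodes removed: 5

5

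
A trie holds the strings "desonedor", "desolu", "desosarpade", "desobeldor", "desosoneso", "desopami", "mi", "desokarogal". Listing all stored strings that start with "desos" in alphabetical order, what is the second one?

desosoneso

DFS of the "desos" subtree visits, in order: "desosarpade", "desosoneso"
Position 2: desosoneso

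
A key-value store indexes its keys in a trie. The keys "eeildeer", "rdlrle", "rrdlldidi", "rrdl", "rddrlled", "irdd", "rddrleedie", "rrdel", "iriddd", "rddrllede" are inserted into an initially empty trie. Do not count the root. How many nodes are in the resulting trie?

Insert word by word; a character creates a node only if that edge doesn't already exist:
  "eeildeer" → 8 new (e, e, i, l, d, e, e, r)
  "rdlrle" → 6 new (r, d, l, r, l, e)
  "rrdlldidi" → prefix "r" already present; 8 new (r, d, l, l, d, i, d, i)
  "rrdl" → prefix "rrdl" already present; 0 new (none)
  "rddrlled" → prefix "rd" already present; 6 new (d, r, l, l, e, d)
  "irdd" → 4 new (i, r, d, d)
  "rddrleedie" → prefix "rddrl" already present; 5 new (e, e, d, i, e)
  "rrdel" → prefix "rrd" already present; 2 new (e, l)
  "iriddd" → prefix "ir" already present; 4 new (i, d, d, d)
  "rddrllede" → prefix "rddrlled" already present; 1 new (e)
Total nodes = 8 + 6 + 8 + 0 + 6 + 4 + 5 + 2 + 4 + 1 = 44

44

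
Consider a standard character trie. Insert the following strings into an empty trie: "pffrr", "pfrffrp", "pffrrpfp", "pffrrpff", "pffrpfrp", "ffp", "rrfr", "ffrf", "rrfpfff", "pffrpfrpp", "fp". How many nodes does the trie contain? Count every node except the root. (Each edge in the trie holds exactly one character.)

Count nodes per top-level branch (shared prefixes stored once):
  'f'-branch (ffp, ffrf, fp): 6 nodes
  'p'-branch (pffrpfrp, pffrpfrpp, pffrr, pffrrpff, pffrrpfp, pfrffrp): 19 nodes
  'r'-branch (rrfpfff, rrfr): 8 nodes
Sum: 33

33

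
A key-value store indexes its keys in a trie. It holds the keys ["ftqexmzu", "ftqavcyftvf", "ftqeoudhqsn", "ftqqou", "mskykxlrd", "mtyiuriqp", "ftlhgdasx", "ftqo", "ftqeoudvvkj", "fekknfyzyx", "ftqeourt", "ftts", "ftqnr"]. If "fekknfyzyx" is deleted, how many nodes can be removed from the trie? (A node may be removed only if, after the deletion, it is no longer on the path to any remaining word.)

Walk "fekknfyzyx" from the leaf back toward the root, removing each node that no remaining word uses.
The suffix "ekknfyzyx" (9 nodes) is used only by "fekknfyzyx"; the node for "f" still has the child "t", so pruning stops there.
Nodes removed: 9

9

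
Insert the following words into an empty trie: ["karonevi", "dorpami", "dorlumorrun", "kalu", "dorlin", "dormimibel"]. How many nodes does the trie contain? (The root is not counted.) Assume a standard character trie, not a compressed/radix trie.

34

Trie structure (* marks end of a word):
(root)
├─ d
│  └─ o
│     └─ r
│        ├─ l
│        │  ├─ i
│        │  │  └─ n *
│        │  └─ u
│        │     └─ m
│        │        └─ o
│        │           └─ r
│        │              └─ r
│        │                 └─ u
│        │                    └─ n *
│        ├─ m
│        │  └─ i
│        │     └─ m
│        │        └─ i
│        │           └─ b
│        │              └─ e
│        │                 └─ l *
│        └─ p
│           └─ a
│              └─ m
│                 └─ i *
└─ k
   └─ a
      ├─ l
      │  └─ u *
      └─ r
         └─ o
            └─ n
               └─ e
                  └─ v
                     └─ i *
Counting every labelled node above: 34.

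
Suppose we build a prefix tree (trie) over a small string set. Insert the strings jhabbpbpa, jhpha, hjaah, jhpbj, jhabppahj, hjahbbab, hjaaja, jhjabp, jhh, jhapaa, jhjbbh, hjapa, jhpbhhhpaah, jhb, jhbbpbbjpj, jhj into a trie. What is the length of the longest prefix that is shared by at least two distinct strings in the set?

Look for the deepest trie node that still has at least two words in its subtree.
"hjaah" and "hjaaja" agree on "hjaa" (4 characters) before diverging; nothing deeper is shared.
Longest shared-prefix length: 4

4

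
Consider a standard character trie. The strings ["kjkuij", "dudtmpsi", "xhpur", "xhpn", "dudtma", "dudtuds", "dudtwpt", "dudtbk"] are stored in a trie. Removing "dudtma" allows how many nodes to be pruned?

1

A node on "dudtma"'s path can go only if nothing else ends at it or branches off below it.
The suffix "a" (1 node) is used only by "dudtma"; the node for "dudtm" still has the child "p", so pruning stops there.
Nodes removed: 1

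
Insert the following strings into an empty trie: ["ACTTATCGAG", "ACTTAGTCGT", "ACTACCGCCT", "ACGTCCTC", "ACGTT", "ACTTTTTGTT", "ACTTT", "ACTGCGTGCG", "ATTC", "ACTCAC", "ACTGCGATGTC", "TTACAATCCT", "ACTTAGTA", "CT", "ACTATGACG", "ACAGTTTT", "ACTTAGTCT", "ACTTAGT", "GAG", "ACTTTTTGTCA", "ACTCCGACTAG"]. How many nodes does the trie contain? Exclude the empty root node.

Trace insertions, counting only characters that open a new branch:
  "ACTTATCGAG" → 10 new (A, C, T, T, A, T, C, G, A, G)
  "ACTTAGTCGT" → prefix "ACTTA" already present; 5 new (G, T, C, G, T)
  "ACTACCGCCT" → prefix "ACT" already present; 7 new (A, C, C, G, C, C, T)
  "ACGTCCTC" → prefix "AC" already present; 6 new (G, T, C, C, T, C)
  "ACGTT" → prefix "ACGT" already present; 1 new (T)
  "ACTTTTTGTT" → prefix "ACTT" already present; 6 new (T, T, T, G, T, T)
  "ACTTT" → prefix "ACTTT" already present; 0 new (none)
  "ACTGCGTGCG" → prefix "ACT" already present; 7 new (G, C, G, T, G, C, G)
  "ATTC" → prefix "A" already present; 3 new (T, T, C)
  "ACTCAC" → prefix "ACT" already present; 3 new (C, A, C)
  "ACTGCGATGTC" → prefix "ACTGCG" already present; 5 new (A, T, G, T, C)
  "TTACAATCCT" → 10 new (T, T, A, C, A, A, T, C, C, T)
  "ACTTAGTA" → prefix "ACTTAGT" already present; 1 new (A)
  "CT" → 2 new (C, T)
  "ACTATGACG" → prefix "ACTA" already present; 5 new (T, G, A, C, G)
  "ACAGTTTT" → prefix "AC" already present; 6 new (A, G, T, T, T, T)
  "ACTTAGTCT" → prefix "ACTTAGTC" already present; 1 new (T)
  "ACTTAGT" → prefix "ACTTAGT" already present; 0 new (none)
  "GAG" → 3 new (G, A, G)
  "ACTTTTTGTCA" → prefix "ACTTTTTGT" already present; 2 new (C, A)
  "ACTCCGACTAG" → prefix "ACTC" already present; 7 new (C, G, A, C, T, A, G)
Total nodes = 10 + 5 + 7 + 6 + 1 + 6 + 0 + 7 + 3 + 3 + 5 + 10 + 1 + 2 + 5 + 6 + 1 + 0 + 3 + 2 + 7 = 90

90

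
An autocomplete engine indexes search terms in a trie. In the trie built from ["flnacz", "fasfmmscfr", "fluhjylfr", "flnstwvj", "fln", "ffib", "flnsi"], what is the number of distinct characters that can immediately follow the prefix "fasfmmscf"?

1

The children of the "fasfmmscf" node are the distinct next characters among strings starting with "fasfmmscf".
Characters that immediately follow "fasfmmscf" among the stored strings: {r}.
That node has 1 child edge.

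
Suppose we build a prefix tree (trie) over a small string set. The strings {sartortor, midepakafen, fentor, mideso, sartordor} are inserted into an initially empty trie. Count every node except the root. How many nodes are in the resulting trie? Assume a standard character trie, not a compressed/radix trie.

For each word, the new-node count is its length minus the longest prefix already in the trie:
  "sartortor" → 9 new (s, a, r, t, o, r, t, o, r)
  "midepakafen" → 11 new (m, i, d, e, p, a, k, a, f, e, n)
  "fentor" → 6 new (f, e, n, t, o, r)
  "mideso" → prefix "mide" already present; 2 new (s, o)
  "sartordor" → prefix "sartor" already present; 3 new (d, o, r)
Total nodes = 9 + 11 + 6 + 2 + 3 = 31

31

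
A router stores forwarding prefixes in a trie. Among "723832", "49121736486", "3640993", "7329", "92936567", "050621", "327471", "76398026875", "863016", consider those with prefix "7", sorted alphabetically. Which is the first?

723832

Filter for "7…" and sort: "723832", "7329", "76398026875"
Position 1: 723832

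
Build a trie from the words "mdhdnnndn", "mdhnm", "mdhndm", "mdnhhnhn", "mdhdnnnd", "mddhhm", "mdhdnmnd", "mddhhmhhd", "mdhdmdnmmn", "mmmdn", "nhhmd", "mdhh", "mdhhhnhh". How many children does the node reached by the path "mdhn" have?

2

Walk "mdhn" from the root, arriving at one node.
Characters that immediately follow "mdhn" among the stored strings: {d, m}.
That node has 2 child edges.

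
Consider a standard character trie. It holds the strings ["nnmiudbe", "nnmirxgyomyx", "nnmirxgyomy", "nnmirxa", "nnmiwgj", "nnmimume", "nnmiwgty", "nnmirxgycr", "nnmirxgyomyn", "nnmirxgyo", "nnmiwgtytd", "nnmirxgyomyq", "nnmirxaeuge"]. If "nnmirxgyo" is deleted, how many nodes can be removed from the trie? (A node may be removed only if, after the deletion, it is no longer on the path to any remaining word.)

0

Walk "nnmirxgyo" from the leaf back toward the root, removing each node that no remaining word uses.
Every node on "nnmirxgyo" is still needed (e.g. by "nnmirxgyomyx"), so nothing is freed.
Nodes removed: 0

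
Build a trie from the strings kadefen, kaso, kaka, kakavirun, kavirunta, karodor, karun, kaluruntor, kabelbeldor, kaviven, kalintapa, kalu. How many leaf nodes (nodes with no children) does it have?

Leaves are exactly the stored words that no other stored word extends.
Those words: "kabelbeldor", "kadefen", "kakavirun", "kalintapa", "kaluruntor", "karodor", "karun", "kaso", "kavirunta", "kaviven"
Leaf count: 10

10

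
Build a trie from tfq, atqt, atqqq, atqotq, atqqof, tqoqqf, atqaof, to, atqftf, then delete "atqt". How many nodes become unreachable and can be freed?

1

Walk "atqt" from the leaf back toward the root, removing each node that no remaining word uses.
The suffix "t" (1 node) is used only by "atqt"; the node for "atq" still has the child "q", so pruning stops there.
Nodes removed: 1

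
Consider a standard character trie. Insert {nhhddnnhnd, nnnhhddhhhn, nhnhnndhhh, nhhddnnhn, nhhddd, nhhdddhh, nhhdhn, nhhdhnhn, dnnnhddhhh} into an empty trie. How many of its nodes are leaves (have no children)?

Leaves are exactly the stored words that no other stored word extends.
Those words: "dnnnhddhhh", "nhhdddhh", "nhhddnnhnd", "nhhdhnhn", "nhnhnndhhh", "nnnhhddhhhn"
Leaf count: 6

6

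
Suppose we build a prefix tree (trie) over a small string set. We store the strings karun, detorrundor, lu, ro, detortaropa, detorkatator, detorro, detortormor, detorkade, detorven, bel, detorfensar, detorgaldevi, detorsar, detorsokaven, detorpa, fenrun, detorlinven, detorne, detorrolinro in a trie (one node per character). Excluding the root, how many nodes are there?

Count nodes per top-level branch (shared prefixes stored once):
  'b'-branch (bel): 3 nodes
  'd'-branch (detorfensar, detorgaldevi, detorkade, detorkatator, detorlinven, detorne, detorpa, detorro, detorrolinro, detorrundor, detorsar, detorsokaven, detortaropa, detortormor, detorven): 72 nodes
  'f'-branch (fenrun): 6 nodes
  'k'-branch (karun): 5 nodes
  'l'-branch (lu): 2 nodes
  'r'-branch (ro): 2 nodes
Sum: 90

90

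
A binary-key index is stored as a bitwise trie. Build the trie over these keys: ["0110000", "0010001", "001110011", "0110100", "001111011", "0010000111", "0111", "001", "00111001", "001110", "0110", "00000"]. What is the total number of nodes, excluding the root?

34

Trace insertions, counting only characters that open a new branch:
  "0110000" → 7 new (0, 1, 1, 0, 0, 0, 0)
  "0010001" → prefix "0" already present; 6 new (0, 1, 0, 0, 0, 1)
  "001110011" → prefix "001" already present; 6 new (1, 1, 0, 0, 1, 1)
  "0110100" → prefix "0110" already present; 3 new (1, 0, 0)
  "001111011" → prefix "00111" already present; 4 new (1, 0, 1, 1)
  "0010000111" → prefix "001000" already present; 4 new (0, 1, 1, 1)
  "0111" → prefix "011" already present; 1 new (1)
  "001" → prefix "001" already present; 0 new (none)
  "00111001" → prefix "00111001" already present; 0 new (none)
  "001110" → prefix "001110" already present; 0 new (none)
  "0110" → prefix "0110" already present; 0 new (none)
  "00000" → prefix "00" already present; 3 new (0, 0, 0)
Total nodes = 7 + 6 + 6 + 3 + 4 + 4 + 1 + 0 + 0 + 0 + 0 + 3 = 34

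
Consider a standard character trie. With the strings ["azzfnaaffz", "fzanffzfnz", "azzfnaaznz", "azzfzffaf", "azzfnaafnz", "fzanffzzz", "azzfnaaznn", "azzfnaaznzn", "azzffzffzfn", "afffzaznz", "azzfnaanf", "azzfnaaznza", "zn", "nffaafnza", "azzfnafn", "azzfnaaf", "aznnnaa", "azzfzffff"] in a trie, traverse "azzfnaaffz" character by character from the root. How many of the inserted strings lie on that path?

2

Walk "azzfnaaffz" from the root; an end-of-word marker is hit whenever a stored word is a prefix of "azzfnaaffz".
Prefixes of the query that are stored words: "azzfnaaf", "azzfnaaffz"
Count: 2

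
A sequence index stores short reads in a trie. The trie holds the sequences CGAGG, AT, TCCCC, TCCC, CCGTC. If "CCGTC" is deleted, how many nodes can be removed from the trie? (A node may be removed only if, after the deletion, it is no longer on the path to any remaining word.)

A node on "CCGTC"'s path can go only if nothing else ends at it or branches off below it.
The suffix "CGTC" (4 nodes) is used only by "CCGTC"; the node for "C" still has the child "G", so pruning stops there.
Nodes removed: 4

4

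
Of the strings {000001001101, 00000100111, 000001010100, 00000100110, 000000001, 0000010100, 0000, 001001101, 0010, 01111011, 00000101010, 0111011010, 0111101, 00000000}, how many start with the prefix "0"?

14

Traverse to the node for "0", then collect every word in that subtree.
Matches: "0000", "00000000", "000000001", "00000100110", "000001001101", "00000100111", "0000010100", "00000101010", "000001010100", "0010", "001001101", "0111011010", "0111101", "01111011"
Count: 14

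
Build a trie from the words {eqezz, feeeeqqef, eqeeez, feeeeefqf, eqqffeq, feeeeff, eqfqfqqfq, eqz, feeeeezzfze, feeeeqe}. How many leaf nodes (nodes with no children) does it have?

10

Leaves are exactly the stored words that no other stored word extends.
Those words: "eqeeez", "eqezz", "eqfqfqqfq", "eqqffeq", "eqz", "feeeeefqf", "feeeeezzfze", "feeeeff", "feeeeqe", "feeeeqqef"
Leaf count: 10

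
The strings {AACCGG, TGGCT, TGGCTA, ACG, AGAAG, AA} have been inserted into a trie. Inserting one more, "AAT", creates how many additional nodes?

Walking "AAT" from the root, the first 2 characters ("AA") follow existing edges; "T" is the first miss.
So 3 − 2 = 1 new nodes.

1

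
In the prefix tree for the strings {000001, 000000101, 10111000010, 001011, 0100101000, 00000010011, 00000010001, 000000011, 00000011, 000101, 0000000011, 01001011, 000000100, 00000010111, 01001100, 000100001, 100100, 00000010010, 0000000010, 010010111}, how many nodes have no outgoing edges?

17

Leaves are exactly the stored words that no other stored word extends.
Those words: "0000000010", "0000000011", "000000011", "00000010001", "00000010010", "00000010011", "00000010111", "00000011", "000001", "000100001", "000101", "001011", "0100101000", "010010111", "01001100", "100100", "10111000010"
Leaf count: 17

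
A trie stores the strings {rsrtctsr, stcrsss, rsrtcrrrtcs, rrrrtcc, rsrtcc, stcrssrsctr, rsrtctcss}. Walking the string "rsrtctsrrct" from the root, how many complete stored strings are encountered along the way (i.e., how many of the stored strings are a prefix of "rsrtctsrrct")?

1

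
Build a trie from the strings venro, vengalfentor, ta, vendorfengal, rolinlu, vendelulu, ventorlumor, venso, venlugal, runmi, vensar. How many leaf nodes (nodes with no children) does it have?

A leaf is a node with no children — equivalently, the end of a word that is not a proper prefix of any other stored word.
Those words: "rolinlu", "runmi", "ta", "vendelulu", "vendorfengal", "vengalfentor", "venlugal", "venro", "vensar", "venso", "ventorlumor"
Leaf count: 11

11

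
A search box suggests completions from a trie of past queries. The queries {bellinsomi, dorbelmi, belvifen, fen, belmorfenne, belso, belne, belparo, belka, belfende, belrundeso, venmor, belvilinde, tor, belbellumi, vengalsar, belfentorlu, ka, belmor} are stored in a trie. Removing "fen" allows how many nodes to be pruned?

After clearing the end-marker at "fen", prune upward until reaching a node still needed by another word.
No other word shares any prefix with "fen", so all 3 of its nodes go.
Nodes removed: 3

3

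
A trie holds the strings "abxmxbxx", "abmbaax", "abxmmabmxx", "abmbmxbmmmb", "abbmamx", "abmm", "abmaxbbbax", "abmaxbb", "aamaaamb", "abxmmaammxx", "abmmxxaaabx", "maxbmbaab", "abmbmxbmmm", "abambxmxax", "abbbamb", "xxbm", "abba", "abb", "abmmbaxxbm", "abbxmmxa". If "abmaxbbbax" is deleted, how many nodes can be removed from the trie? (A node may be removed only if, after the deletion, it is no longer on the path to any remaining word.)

3

Walk "abmaxbbbax" from the leaf back toward the root, removing each node that no remaining word uses.
The suffix "bax" (3 nodes) is used only by "abmaxbbbax"; "abmaxbb" is itself a stored word, so pruning stops there.
Nodes removed: 3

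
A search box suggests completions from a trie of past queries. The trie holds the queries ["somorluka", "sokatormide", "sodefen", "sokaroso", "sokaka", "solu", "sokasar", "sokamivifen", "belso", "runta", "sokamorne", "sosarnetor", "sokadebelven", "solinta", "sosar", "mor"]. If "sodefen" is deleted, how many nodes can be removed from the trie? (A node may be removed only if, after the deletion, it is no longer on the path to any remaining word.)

After clearing the end-marker at "sodefen", prune upward until reaching a node still needed by another word.
The suffix "defen" (5 nodes) is used only by "sodefen"; the node for "so" still has the child "m", so pruning stops there.
Nodes removed: 5

5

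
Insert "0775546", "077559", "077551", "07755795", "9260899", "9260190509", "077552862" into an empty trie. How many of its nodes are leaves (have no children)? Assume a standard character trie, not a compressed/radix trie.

7

Leaves are exactly the stored words that no other stored word extends.
Those words: "077551", "077552862", "0775546", "07755795", "077559", "9260190509", "9260899"
Leaf count: 7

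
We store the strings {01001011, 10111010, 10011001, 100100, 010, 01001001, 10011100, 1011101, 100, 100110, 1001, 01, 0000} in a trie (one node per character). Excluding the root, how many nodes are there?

32

Count nodes per top-level branch (shared prefixes stored once):
  '0'-branch (0000, 01, 010, 01001001, 01001011): 13 nodes
  '1'-branch (100, 1001, 100100, 100110, 10011001, 10011100, 1011101, 10111010): 19 nodes
Sum: 32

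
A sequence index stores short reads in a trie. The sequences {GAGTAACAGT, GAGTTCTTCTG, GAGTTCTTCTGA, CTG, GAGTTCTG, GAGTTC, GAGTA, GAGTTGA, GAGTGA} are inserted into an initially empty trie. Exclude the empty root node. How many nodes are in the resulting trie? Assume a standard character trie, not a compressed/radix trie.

26

Trie structure (* marks end of a word):
(root)
├─ C
│  └─ T
│     └─ G *
└─ G
   └─ A
      └─ G
         └─ T
            ├─ A *
            │  └─ A
            │     └─ C
            │        └─ A
            │           └─ G
            │              └─ T *
            ├─ G
            │  └─ A *
            └─ T
               ├─ C *
               │  └─ T
               │     ├─ G *
               │     └─ T
               │        └─ C
               │           └─ T
               │              └─ G *
               │                 └─ A *
               └─ G
                  └─ A *
Counting every labelled node above: 26.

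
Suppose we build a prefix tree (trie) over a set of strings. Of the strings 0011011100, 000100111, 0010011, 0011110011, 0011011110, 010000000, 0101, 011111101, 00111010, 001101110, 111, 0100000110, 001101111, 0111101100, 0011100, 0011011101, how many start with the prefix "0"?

15

Walk to "0"; the words in its subtree are exactly those with that prefix.
Words under "0": 000100111, 0010011, 001101110, 0011011100, 0011011101, 001101111, 0011011110, 0011100, 00111010, 0011110011, 010000000, 0100000110, 0101, 0111101100, 011111101
Count: 15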